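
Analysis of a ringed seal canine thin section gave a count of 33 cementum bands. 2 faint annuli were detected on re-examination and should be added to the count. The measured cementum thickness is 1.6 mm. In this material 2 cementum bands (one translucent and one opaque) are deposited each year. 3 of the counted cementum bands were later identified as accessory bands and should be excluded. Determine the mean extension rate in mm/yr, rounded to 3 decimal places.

0.100 mm/yr

True cementum band count = 33 − 3 + 2 = 32.
With 2 cementum bands per year, 32 / 2 = 16 years.
1.6 mm over 16 years gives 1.6 / 16 ≈ 0.100 mm/yr.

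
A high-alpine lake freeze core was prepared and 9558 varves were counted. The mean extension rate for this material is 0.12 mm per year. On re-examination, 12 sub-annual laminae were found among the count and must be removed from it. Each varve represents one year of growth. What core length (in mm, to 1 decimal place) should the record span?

1145.5 mm

Correcting the raw count gives 9558 − 12 = 9546 true varves.
Predicted length = 0.12 mm/year × 9546 years = 1145.5 mm.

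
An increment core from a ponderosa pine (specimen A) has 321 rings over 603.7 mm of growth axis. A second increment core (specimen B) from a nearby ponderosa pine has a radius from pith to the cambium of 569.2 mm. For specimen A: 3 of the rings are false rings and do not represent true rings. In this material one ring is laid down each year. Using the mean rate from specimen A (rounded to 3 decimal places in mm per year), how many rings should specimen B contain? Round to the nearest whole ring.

Specimen A: adjusted count: 321 − 3 = 318 rings.
A: 603.7 mm over 318 years gives 603.7 / 318 ≈ 1.898 mm/year.
For B, 569.2 / 1.898 = 299.89 years ≈ 300 rings.

300 rings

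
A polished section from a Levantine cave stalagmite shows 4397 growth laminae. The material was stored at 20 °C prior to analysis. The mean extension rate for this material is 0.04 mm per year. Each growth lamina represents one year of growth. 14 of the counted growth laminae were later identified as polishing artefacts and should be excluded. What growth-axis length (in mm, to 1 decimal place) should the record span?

175.3 mm

After corrections the count is 4397 − 14 = 4383 growth laminae.
4383 years at 0.04 mm/year gives 0.04 × 4383 = 175.3 mm.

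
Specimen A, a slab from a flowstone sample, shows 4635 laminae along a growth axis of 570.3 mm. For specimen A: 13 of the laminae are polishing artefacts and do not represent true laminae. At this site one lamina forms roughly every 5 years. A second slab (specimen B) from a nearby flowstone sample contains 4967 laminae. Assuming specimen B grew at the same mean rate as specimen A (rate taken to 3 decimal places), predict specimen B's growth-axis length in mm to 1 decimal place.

620.9 mm

Specimen A: true lamina count = 4635 − 13 = 4622.
Specimen A: at 5 years per lamina, 4622 × 5 = 23110 years.
A: 570.3 mm over 23110 years gives 570.3 / 23110 ≈ 0.025 mm/yr.
Specimen B: 4967 laminae at 5 years each span 4967 × 5 = 24835 years. Length of B = 0.025 × 24835 = 620.9 mm.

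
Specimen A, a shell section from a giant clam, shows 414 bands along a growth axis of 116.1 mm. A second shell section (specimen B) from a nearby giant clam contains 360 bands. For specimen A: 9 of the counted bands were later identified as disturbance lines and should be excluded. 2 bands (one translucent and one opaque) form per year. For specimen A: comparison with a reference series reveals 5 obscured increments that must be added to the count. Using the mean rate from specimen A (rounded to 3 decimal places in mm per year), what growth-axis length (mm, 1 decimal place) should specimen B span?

Specimen A: adjusted count: 414 − 9 + 5 = 410 bands.
Specimen A: 410 bands at 2 per year is 410 / 2 = 205 years.
A: Extension rate ≈ 116.1 / 205 = 0.566 mm/year.
Specimen B: 360 bands at 2 per year is 360 / 2 = 180 years. For B, 0.566 mm/year × 180 years = 101.9 mm.

101.9 mm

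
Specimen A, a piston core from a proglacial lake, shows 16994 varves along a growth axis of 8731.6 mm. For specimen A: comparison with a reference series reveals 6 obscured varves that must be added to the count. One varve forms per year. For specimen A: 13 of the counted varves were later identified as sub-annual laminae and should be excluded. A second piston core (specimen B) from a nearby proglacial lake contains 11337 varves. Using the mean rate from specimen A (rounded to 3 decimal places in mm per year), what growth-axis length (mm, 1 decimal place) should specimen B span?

Specimen A: adjusted count: 16994 − 13 + 6 = 16987 varves.
A: 8731.6 mm over 16987 years gives 8731.6 / 16987 ≈ 0.514 mm/yr.
Length of B = 0.514 × 11337 = 5827.2 mm.

5827.2 mm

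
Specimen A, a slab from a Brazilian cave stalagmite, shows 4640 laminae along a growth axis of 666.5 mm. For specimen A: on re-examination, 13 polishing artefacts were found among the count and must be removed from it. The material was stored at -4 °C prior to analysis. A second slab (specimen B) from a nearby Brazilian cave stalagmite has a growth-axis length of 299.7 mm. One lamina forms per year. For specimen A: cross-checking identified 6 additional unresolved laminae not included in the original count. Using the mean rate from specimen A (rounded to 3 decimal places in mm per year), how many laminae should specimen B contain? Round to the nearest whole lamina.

Specimen A: after corrections the count is 4640 − 13 + 6 = 4633 laminae.
A: Extension rate ≈ 666.5 / 4633 = 0.144 mm/year.
B spans 299.7 / 0.144 = 2081.25 years ≈ 2081 laminae.

2081 laminae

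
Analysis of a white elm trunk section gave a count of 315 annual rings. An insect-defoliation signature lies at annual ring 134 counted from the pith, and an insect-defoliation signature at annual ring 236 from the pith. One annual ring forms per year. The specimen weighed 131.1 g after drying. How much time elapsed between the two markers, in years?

102 yr

236 − 134 = 102 annual rings lie between the two events.
At one annual ring per year, 102 years elapsed between them.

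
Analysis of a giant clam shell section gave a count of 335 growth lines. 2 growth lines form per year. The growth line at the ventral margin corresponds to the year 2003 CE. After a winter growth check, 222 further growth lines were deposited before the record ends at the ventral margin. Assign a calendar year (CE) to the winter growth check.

1892 CE

222 growth lines post-date the winter growth check.
222 growth lines at 2 per year is 222 / 2 = 111 years.
The growth line at the ventral margin is 2003 CE, so the winter growth check dates to 2003 − 111 = 1892 CE.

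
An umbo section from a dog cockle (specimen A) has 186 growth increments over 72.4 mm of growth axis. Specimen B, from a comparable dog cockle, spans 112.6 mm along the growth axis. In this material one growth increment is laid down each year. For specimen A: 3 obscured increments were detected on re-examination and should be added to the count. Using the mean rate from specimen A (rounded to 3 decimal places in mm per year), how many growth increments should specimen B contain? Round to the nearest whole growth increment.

Specimen A: true growth increment count = 186 + 3 = 189.
A: Mean rate = 72.4 mm / 189 years ≈ 0.383 mm/year.
For B, 112.6 / 0.383 = 293.99 years ≈ 294 growth increments.

294 growth increments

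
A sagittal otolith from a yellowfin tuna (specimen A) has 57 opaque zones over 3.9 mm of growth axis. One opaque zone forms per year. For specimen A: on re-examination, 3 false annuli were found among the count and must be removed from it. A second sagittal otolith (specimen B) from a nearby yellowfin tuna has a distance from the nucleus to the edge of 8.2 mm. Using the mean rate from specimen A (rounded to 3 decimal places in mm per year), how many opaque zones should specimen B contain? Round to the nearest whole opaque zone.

Specimen A: correcting the raw count gives 57 − 3 = 54 true opaque zones.
A: 3.9 mm over 54 years gives 3.9 / 54 ≈ 0.072 mm/yr.
B spans 8.2 / 0.072 = 113.89 years ≈ 114 opaque zones.

114 opaque zones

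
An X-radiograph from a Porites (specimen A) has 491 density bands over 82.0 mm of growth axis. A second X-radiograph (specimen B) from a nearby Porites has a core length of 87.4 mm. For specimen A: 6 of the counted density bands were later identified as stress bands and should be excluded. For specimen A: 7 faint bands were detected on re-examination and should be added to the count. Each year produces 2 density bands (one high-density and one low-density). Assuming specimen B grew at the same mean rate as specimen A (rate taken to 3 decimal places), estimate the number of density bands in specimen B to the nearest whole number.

Specimen A: true density band count = 491 − 6 + 7 = 492.
Specimen A: dividing by 2 density bands per year: 492 / 2 = 246 years.
A: Extension rate ≈ 82.0 / 246 = 0.333 mm/year.
Specimen B: 87.4 mm / 0.333 mm per year = 262.46 years; at 2 density bands per year that is 262.46 × 2 ≈ 525 density bands.

525 density bands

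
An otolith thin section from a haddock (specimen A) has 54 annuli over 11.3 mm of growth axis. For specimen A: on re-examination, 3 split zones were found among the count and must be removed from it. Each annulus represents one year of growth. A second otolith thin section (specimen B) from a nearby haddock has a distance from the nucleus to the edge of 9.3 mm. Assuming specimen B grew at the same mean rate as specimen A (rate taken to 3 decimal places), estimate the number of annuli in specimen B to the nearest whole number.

Specimen A: after corrections the count is 54 − 3 = 51 annuli.
A: Mean rate = 11.3 mm / 51 years ≈ 0.222 mm/year.
Specimen B: 9.3 mm / 0.222 mm per year = 41.89 years ≈ 42 annuli.

42 annuli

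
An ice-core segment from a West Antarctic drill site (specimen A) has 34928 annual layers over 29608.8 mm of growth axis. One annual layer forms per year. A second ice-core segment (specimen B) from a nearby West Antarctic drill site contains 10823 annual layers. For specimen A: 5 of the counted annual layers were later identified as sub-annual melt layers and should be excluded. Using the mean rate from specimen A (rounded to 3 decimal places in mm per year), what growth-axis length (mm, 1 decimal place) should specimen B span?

Specimen A: after corrections the count is 34928 − 5 = 34923 annual layers.
A: 29608.8 mm over 34923 years gives 29608.8 / 34923 ≈ 0.848 mm per year.
For B, 0.848 mm/year × 10823 years = 9177.9 mm.

9177.9 mm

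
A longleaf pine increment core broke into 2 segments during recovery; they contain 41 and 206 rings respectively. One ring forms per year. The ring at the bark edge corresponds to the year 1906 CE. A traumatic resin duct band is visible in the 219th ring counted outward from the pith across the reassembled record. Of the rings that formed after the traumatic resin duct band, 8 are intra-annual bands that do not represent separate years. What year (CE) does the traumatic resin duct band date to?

1886 CE

Total rings = 41 + 206 = 247.
The traumatic resin duct band sits at ring 219 from the pith, so 247 − 219 = 28 rings formed after it.
Excluding 8 false rings: 28 − 8 = 20.
1906 − 20 = 1886 CE.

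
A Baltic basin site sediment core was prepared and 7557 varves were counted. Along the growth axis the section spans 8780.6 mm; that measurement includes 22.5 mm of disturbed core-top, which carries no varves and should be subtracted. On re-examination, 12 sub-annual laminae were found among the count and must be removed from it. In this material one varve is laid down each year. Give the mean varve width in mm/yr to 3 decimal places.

1.161 mm/yr

Correcting the raw count gives 7557 − 12 = 7545 true varves.
Net length = 8780.6 − 22.5 = 8758.1 mm.
8758.1 mm over 7545 years gives 8758.1 / 7545 ≈ 1.161 mm/yr.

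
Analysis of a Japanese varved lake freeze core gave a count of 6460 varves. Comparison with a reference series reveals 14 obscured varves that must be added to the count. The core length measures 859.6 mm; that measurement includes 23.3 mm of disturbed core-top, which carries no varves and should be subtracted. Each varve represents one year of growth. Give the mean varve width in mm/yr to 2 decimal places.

0.13 mm/yr

After corrections the count is 6460 + 14 = 6474 varves.
Net length = 859.6 − 23.3 = 836.3 mm.
Mean rate = 836.3 mm / 6474 years ≈ 0.13 mm/yr.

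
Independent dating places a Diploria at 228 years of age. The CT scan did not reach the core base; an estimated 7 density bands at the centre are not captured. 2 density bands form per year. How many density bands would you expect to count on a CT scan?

228 years at 2 density bands per year gives 228 × 2 = 456 density bands.
Less the 7 uncaptured density bands: 456 − 7 = 449.

449 density bands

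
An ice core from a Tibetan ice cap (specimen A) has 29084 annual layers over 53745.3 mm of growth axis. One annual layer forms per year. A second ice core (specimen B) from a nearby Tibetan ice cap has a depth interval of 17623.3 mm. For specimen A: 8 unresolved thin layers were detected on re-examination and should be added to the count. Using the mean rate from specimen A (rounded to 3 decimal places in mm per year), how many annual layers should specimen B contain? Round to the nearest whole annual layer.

9542 annual layers

Specimen A: true annual layer count = 29084 + 8 = 29092.
A: Mean rate = 53745.3 mm / 29092 years ≈ 1.847 mm per year.
Specimen B: 17623.3 mm / 1.847 mm per year = 9541.58 years ≈ 9542 annual layers.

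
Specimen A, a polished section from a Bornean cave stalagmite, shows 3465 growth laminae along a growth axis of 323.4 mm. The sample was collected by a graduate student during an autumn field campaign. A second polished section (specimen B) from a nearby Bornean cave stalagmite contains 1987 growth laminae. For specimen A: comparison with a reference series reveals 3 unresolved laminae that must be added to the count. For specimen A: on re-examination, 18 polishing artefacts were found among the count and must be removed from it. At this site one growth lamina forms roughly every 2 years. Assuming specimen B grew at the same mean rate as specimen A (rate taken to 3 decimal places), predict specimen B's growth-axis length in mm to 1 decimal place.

186.8 mm

Specimen A: true growth lamina count = 3465 − 18 + 3 = 3450.
Specimen A: multiplying by 2 years per growth lamina: 3450 × 2 = 6900 years.
A: Mean rate = 323.4 mm / 6900 years ≈ 0.047 mm per year.
Specimen B: multiplying by 2 years per growth lamina: 1987 × 2 = 3974 years. B's length ≈ 0.047 × 3974 = 186.8 mm.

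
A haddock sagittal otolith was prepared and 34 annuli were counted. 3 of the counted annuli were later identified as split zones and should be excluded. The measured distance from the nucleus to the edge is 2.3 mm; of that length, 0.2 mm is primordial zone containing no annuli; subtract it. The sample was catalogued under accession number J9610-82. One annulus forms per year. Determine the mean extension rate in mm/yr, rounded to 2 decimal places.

Correcting the raw count gives 34 − 3 = 31 true annuli.
The growth record spans 2.3 − 0.2 = 2.1 mm.
2.1 mm over 31 years gives 2.1 / 31 ≈ 0.07 mm/yr.

0.07 mm/yr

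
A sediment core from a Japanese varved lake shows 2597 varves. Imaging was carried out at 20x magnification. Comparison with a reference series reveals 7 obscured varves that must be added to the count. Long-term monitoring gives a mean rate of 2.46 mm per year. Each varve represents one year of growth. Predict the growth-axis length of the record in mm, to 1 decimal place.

Correcting the raw count gives 2597 + 7 = 2604 true varves.
Predicted length = 2.46 mm/year × 2604 years = 6405.8 mm.

6405.8 mm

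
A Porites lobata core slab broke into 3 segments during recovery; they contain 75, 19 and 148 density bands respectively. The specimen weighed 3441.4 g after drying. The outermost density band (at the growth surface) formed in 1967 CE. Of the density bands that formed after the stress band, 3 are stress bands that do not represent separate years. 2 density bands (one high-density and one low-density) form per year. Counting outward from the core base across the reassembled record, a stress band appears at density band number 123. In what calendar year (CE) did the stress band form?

1909 CE

Total density bands = 75 + 19 + 148 = 242.
The stress band sits at density band 123 from the core base, so 242 − 123 = 119 density bands formed after it.
Removing the 3 false density bands leaves 119 − 3 = 116 true density bands beyond the stress band.
With 2 density bands per year, 116 / 2 = 58 years.
1967 − 58 = 1909 CE.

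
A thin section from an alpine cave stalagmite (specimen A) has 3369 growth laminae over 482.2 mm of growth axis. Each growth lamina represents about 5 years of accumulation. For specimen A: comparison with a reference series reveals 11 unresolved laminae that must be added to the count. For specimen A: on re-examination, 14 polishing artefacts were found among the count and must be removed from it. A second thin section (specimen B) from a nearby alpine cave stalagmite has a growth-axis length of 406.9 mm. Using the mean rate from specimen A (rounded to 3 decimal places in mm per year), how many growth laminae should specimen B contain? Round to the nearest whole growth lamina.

2806 growth laminae

Specimen A: adjusted count: 3369 − 14 + 11 = 3366 growth laminae.
Specimen A: multiplying by 5 years per growth lamina: 3366 × 5 = 16830 years.
A: Extension rate ≈ 482.2 / 16830 = 0.029 mm/yr.
Specimen B: 406.9 mm / 0.029 mm per year = 14031.03 years; at 5 years per growth lamina that is 14031.03 / 5 ≈ 2806 growth laminae.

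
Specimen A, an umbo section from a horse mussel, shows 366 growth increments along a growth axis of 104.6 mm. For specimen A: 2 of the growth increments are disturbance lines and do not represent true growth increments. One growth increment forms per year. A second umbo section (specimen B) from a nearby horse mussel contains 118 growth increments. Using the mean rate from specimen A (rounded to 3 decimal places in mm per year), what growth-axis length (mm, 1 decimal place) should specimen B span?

33.9 mm

Specimen A: after corrections the count is 366 − 2 = 364 growth increments.
A: 104.6 mm over 364 years gives 104.6 / 364 ≈ 0.287 mm per year.
Length of B = 0.287 × 118 = 33.9 mm.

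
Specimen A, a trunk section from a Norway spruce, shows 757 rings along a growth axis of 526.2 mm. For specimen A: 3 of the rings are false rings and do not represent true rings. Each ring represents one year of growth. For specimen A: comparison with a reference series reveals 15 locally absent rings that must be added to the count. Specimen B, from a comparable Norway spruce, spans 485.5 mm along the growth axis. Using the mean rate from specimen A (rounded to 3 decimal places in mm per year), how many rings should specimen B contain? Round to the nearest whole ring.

Specimen A: correcting the raw count gives 757 − 3 + 15 = 769 true rings.
A: Mean rate = 526.2 mm / 769 years ≈ 0.684 mm/year.
Specimen B: 485.5 mm / 0.684 mm per year = 709.80 years ≈ 710 rings.

710 rings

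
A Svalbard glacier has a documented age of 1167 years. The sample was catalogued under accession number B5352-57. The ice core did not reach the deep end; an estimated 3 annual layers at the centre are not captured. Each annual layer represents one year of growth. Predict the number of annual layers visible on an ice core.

One annual layer per year gives 1167 annual layers over 1167 years.
Less the 3 uncaptured annual layers: 1167 − 3 = 1164.

1164 annual layers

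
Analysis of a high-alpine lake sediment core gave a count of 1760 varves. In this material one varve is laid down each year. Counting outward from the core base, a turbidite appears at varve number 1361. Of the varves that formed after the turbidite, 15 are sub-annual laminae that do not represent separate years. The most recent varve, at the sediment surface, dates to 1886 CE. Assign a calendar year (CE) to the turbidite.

Between varve 1361 and the sediment surface there are 1760 − 1361 = 399 varves.
Excluding 15 false varves: 399 − 15 = 384.
1886 − 384 = 1502 CE.

1502 CE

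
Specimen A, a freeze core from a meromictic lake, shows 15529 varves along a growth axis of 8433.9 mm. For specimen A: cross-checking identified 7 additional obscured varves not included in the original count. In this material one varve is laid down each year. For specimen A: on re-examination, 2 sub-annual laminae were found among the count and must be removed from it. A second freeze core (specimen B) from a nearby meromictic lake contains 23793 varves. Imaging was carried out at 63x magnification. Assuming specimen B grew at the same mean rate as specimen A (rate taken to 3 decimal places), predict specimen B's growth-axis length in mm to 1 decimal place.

Specimen A: adjusted count: 15529 − 2 + 7 = 15534 varves.
A: Mean rate = 8433.9 mm / 15534 years ≈ 0.543 mm/yr.
B's length ≈ 0.543 × 23793 = 12919.6 mm.

12919.6 mm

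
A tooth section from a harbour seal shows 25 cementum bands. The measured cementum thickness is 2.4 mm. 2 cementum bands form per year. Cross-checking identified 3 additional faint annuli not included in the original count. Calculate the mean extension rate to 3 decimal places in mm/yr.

0.171 mm/yr

Correcting the raw count gives 25 + 3 = 28 true cementum bands.
With 2 cementum bands per year, 28 / 2 = 14 years.
Extension rate ≈ 2.4 / 14 = 0.171 mm/yr.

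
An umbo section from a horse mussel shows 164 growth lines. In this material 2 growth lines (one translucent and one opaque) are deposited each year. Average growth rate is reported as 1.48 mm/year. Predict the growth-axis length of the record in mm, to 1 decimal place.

121.4 mm

Dividing by 2 growth lines per year: 164 / 2 = 82 years.
Length ≈ 1.48 × 82 = 121.4 mm.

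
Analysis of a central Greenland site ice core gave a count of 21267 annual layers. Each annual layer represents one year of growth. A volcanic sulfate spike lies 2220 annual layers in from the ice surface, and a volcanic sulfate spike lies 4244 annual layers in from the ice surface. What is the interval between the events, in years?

4244 − 2220 = 2024 annual layers lie between the two events.
One annual layer per year makes the interval 2024 years.

2024 years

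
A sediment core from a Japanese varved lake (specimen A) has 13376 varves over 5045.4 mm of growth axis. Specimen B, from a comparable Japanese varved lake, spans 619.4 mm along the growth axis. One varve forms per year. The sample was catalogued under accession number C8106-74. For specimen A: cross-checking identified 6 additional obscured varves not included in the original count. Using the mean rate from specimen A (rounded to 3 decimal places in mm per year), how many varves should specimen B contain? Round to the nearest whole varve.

1643 varves

Specimen A: adjusted count: 13376 + 6 = 13382 varves.
A: Extension rate ≈ 5045.4 / 13382 = 0.377 mm/yr.
For B, 619.4 / 0.377 = 1642.97 years ≈ 1643 varves.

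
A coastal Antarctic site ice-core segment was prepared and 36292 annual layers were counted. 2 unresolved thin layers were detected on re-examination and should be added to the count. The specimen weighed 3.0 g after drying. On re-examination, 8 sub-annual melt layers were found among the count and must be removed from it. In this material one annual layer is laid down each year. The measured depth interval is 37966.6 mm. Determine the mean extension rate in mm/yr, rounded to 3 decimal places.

1.046 mm/yr

True annual layer count = 36292 − 8 + 2 = 36286.
Mean rate = 37966.6 mm / 36286 years ≈ 1.046 mm/yr.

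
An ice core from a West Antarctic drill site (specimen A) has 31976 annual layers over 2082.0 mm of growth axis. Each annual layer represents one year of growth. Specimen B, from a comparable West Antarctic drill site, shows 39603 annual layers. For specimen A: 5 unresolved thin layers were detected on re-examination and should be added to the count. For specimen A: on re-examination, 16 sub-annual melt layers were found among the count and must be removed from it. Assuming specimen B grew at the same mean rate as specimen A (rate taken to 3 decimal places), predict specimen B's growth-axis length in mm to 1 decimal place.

Specimen A: correcting the raw count gives 31976 − 16 + 5 = 31965 true annual layers.
A: Extension rate ≈ 2082.0 / 31965 = 0.065 mm per year.
For B, 0.065 mm/year × 39603 years = 2574.2 mm.

2574.2 mm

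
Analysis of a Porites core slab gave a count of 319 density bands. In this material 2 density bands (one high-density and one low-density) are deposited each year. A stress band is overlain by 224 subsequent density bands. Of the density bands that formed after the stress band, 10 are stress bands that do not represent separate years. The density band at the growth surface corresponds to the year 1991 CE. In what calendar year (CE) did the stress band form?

There are 224 density bands younger than the stress band.
Removing the 10 false density bands leaves 224 − 10 = 214 true density bands beyond the stress band.
214 density bands at 2 per year is 214 / 2 = 107 years.
The density band at the growth surface is 1991 CE, so the stress band dates to 1991 − 107 = 1884 CE.

1884 CE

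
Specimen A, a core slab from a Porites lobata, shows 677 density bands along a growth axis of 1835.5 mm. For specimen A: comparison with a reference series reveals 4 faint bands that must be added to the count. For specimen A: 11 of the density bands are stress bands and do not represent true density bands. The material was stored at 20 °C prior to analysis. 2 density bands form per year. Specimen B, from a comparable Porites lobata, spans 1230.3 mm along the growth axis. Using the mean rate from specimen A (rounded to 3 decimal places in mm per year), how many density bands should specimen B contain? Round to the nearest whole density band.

Specimen A: after corrections the count is 677 − 11 + 4 = 670 density bands.
Specimen A: with 2 density bands per year, 670 / 2 = 335 years.
A: 1835.5 mm over 335 years gives 1835.5 / 335 ≈ 5.479 mm/yr.
Specimen B: 1230.3 mm / 5.479 mm per year = 224.55 years; at 2 density bands per year that is 224.55 × 2 ≈ 449 density bands.

449 density bands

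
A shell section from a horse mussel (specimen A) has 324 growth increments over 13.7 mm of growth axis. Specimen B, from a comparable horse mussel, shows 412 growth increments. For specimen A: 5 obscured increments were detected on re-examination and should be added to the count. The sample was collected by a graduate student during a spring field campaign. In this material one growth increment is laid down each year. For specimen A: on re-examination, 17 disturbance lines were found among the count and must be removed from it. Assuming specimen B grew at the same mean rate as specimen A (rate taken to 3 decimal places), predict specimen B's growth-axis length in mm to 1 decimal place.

Specimen A: after corrections the count is 324 − 17 + 5 = 312 growth increments.
A: Mean rate = 13.7 mm / 312 years ≈ 0.044 mm/year.
Length of B = 0.044 × 412 = 18.1 mm.

18.1 mm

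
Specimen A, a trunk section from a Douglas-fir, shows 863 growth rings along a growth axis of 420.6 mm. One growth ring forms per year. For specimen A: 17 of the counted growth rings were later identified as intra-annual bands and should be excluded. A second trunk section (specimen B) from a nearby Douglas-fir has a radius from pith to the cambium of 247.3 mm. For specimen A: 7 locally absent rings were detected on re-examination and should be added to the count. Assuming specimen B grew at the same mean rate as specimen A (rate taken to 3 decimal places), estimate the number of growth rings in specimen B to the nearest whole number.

502 growth rings

Specimen A: after corrections the count is 863 − 17 + 7 = 853 growth rings.
A: 420.6 mm over 853 years gives 420.6 / 853 ≈ 0.493 mm/year.
Specimen B: 247.3 mm / 0.493 mm per year = 501.62 years ≈ 502 growth rings.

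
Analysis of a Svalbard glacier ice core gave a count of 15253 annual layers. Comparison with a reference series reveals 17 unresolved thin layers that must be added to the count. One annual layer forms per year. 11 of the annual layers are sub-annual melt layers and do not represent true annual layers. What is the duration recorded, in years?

Adjusted count: 15253 − 11 + 17 = 15259 annual layers.
At one annual layer per year, that is 15259 years.

15259 yr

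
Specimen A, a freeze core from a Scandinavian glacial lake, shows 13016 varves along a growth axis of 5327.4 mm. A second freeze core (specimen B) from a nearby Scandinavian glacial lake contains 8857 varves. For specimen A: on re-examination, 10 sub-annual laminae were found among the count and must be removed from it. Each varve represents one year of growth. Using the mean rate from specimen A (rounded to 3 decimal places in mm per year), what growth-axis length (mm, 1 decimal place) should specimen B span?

Specimen A: correcting the raw count gives 13016 − 10 = 13006 true varves.
A: Mean rate = 5327.4 mm / 13006 years ≈ 0.410 mm/yr.
For B, 0.410 mm/year × 8857 years = 3631.4 mm.

3631.4 mm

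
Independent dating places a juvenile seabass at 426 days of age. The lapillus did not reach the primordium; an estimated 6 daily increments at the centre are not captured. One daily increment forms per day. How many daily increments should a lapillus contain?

One daily increment per day gives 426 daily increments over 426 days.
426 − 6 missed = 420 daily increments expected in the prepared section.

420 daily increments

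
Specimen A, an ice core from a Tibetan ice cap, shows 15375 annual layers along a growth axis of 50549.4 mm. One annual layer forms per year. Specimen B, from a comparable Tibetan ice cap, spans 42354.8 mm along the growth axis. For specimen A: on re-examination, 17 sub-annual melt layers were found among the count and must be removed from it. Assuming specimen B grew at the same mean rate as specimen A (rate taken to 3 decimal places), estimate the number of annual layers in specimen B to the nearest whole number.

Specimen A: after corrections the count is 15375 − 17 = 15358 annual layers.
A: Extension rate ≈ 50549.4 / 15358 = 3.291 mm per year.
Specimen B: 42354.8 mm / 3.291 mm per year = 12869.89 years ≈ 12870 annual layers.

12870 annual layers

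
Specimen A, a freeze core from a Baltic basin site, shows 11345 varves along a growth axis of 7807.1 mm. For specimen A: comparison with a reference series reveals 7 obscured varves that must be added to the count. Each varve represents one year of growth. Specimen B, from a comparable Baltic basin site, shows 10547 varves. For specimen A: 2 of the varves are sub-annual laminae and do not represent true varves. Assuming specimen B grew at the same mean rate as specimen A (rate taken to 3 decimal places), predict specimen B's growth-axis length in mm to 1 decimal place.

Specimen A: adjusted count: 11345 − 2 + 7 = 11350 varves.
A: Mean rate = 7807.1 mm / 11350 years ≈ 0.688 mm/yr.
B's length ≈ 0.688 × 10547 = 7256.3 mm.

7256.3 mm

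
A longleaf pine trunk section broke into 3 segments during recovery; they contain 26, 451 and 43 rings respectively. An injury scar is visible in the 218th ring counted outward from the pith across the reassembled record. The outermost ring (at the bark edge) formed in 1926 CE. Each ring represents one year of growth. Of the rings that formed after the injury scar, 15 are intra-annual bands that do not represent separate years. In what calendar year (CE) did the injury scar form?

Total rings = 26 + 451 + 43 = 520.
Between ring 218 and the bark edge there are 520 − 218 = 302 rings.
Excluding 15 false rings: 302 − 15 = 287.
The ring at the bark edge is 1926 CE, so the injury scar dates to 1926 − 287 = 1639 CE.

1639 CE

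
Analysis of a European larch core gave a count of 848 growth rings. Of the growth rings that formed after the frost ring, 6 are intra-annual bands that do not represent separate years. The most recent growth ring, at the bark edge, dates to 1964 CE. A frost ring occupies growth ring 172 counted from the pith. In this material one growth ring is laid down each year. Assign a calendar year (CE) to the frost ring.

848 − 172 = 676 growth rings lie beyond the frost ring toward the bark edge.
676 − 6 false = 670 true growth rings after the frost ring.
1964 − 670 = 1294 CE.

1294 CE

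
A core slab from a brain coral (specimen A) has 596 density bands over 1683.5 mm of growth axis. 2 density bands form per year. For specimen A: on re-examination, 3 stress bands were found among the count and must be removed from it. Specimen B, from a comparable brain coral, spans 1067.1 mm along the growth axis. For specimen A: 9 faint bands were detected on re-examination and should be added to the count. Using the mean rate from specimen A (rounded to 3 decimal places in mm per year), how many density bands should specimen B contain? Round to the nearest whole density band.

382 density bands

Specimen A: true density band count = 596 − 3 + 9 = 602.
Specimen A: 602 density bands at 2 per year is 602 / 2 = 301 years.
A: Extension rate ≈ 1683.5 / 301 = 5.593 mm/year.
For B, 1067.1 / 5.593 = 190.79 years; at 2 density bands per year that is 190.79 × 2 ≈ 382 density bands.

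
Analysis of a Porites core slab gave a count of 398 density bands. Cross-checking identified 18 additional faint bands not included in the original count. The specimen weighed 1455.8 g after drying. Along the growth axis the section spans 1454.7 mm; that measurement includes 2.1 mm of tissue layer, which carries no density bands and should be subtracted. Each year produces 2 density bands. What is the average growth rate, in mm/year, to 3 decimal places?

6.984 mm/year

True density band count = 398 + 18 = 416.
Dividing by 2 density bands per year: 416 / 2 = 208 years.
Removing the 2.1 mm offcut leaves 1454.7 − 2.1 = 1452.6 mm.
Mean rate = 1452.6 mm / 208 years ≈ 6.984 mm/year.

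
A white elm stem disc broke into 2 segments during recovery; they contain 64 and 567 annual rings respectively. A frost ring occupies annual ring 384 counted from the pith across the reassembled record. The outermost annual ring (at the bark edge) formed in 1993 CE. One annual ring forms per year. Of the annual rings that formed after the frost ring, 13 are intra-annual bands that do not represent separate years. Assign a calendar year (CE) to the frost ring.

1759 CE

Total annual rings = 64 + 567 = 631.
Between annual ring 384 and the bark edge there are 631 − 384 = 247 annual rings.
Removing the 13 false annual rings leaves 247 − 13 = 234 true annual rings beyond the frost ring.
The annual ring at the bark edge is 1993 CE, so the frost ring dates to 1993 − 234 = 1759 CE.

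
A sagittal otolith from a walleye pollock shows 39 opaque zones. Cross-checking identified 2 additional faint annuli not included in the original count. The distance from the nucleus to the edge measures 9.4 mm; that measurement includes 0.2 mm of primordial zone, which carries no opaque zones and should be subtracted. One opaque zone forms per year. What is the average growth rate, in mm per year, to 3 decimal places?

0.224 mm per year

After corrections the count is 39 + 2 = 41 opaque zones.
Net length = 9.4 − 0.2 = 9.2 mm.
Mean rate = 9.2 mm / 41 years ≈ 0.224 mm per year.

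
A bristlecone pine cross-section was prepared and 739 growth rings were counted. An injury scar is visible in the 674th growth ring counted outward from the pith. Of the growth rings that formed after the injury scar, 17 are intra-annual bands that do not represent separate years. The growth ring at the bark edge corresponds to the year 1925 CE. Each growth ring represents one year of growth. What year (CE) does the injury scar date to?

Between growth ring 674 and the bark edge there are 739 − 674 = 65 growth rings.
65 − 17 false = 48 true growth rings after the injury scar.
Counting back 48 years from 1925 CE places the injury scar in 1925 − 48 = 1877 CE.

1877 CE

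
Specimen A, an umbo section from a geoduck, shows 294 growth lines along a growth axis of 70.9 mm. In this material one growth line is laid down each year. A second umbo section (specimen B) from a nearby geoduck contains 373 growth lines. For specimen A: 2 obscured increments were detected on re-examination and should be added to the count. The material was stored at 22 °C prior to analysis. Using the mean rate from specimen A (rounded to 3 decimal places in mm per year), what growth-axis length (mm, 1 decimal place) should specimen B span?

89.5 mm

Specimen A: adjusted count: 294 + 2 = 296 growth lines.
A: 70.9 mm over 296 years gives 70.9 / 296 ≈ 0.240 mm/yr.
Length of B = 0.240 × 373 = 89.5 mm.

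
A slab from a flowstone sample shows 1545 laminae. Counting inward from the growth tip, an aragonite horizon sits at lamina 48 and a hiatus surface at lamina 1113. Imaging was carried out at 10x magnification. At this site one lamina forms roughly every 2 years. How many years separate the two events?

2130 yr

1113 − 48 = 1065 laminae lie between the two events.
Multiplying by 2 years per lamina: 1065 × 2 = 2130 years.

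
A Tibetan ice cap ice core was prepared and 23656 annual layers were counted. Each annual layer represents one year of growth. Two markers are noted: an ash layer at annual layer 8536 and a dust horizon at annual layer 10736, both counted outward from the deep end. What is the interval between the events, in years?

2200 yr

The two markers are separated by 10736 − 8536 = 2200 annual layers.
At one annual layer per year, 2200 years elapsed between them.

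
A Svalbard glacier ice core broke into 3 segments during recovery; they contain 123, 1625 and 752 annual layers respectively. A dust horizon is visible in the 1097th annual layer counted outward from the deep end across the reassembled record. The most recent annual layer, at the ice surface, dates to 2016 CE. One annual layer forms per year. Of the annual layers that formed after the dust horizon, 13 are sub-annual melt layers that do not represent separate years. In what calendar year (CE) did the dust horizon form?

626 CE

Total annual layers = 123 + 1625 + 752 = 2500.
The dust horizon sits at annual layer 1097 from the deep end, so 2500 − 1097 = 1403 annual layers formed after it.
Removing the 13 false annual layers leaves 1403 − 13 = 1390 true annual layers beyond the dust horizon.
Counting back 1390 years from 2016 CE places the dust horizon in 2016 − 1390 = 626 CE.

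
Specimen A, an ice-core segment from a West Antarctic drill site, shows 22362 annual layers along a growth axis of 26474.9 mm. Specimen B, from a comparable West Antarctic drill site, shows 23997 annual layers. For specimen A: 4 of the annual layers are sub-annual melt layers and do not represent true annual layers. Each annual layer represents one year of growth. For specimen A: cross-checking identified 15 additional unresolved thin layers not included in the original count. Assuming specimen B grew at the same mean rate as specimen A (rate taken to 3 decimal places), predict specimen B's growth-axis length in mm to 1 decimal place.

Specimen A: adjusted count: 22362 − 4 + 15 = 22373 annual layers.
A: Extension rate ≈ 26474.9 / 22373 = 1.183 mm per year.
For B, 1.183 mm/year × 23997 years = 28388.5 mm.

28388.5 mm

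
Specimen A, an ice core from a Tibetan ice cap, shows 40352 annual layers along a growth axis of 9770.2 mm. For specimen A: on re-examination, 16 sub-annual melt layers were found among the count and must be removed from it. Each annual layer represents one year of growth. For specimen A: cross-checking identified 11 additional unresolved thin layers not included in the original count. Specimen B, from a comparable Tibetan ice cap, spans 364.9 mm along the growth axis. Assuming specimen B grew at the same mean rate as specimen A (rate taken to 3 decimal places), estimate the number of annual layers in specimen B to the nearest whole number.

1508 annual layers

Specimen A: correcting the raw count gives 40352 − 16 + 11 = 40347 true annual layers.
A: 9770.2 mm over 40347 years gives 9770.2 / 40347 ≈ 0.242 mm per year.
Specimen B: 364.9 mm / 0.242 mm per year = 1507.85 years ≈ 1508 annual layers.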